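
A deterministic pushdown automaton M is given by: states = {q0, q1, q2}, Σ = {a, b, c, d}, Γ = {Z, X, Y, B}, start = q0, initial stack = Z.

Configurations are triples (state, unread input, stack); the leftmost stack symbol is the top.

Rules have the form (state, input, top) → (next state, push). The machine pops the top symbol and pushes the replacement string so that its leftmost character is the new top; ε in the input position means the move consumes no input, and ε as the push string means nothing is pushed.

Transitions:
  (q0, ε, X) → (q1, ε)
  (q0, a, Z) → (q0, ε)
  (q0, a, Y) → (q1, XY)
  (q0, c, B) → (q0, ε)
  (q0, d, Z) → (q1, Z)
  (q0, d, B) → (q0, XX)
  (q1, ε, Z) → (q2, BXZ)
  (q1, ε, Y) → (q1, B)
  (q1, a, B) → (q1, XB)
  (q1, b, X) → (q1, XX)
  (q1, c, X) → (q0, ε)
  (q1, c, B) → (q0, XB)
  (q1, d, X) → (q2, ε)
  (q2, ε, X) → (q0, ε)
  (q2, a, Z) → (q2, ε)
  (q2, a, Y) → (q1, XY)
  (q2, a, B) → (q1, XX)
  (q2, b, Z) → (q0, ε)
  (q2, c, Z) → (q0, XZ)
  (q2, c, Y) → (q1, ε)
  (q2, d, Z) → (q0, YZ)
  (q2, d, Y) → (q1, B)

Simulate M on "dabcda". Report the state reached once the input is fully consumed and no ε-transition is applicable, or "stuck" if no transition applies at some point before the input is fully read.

(q0, dabcda, Z)
  read d, top Z: go to q1, push Z → (q1, abcda, Z)
  ε-move, top Z: go to q2, push BXZ → (q2, abcda, BXZ)
  read a, top B: go to q1, push XX → (q1, bcda, XXXZ)
  read b, top X: go to q1, push XX → (q1, cda, XXXXZ)
  read c, top X: go to q0, push ε → (q0, da, XXXZ)
  ε-move, top X: go to q1, push ε → (q1, da, XXZ)
  read d, top X: go to q2, push ε → (q2, a, XZ)
  ε-move, top X: go to q0, push ε → (q0, a, Z)
  read a, top Z: go to q0, push ε → (q0, ε, ε)
All input consumed; M is in state q0.

q0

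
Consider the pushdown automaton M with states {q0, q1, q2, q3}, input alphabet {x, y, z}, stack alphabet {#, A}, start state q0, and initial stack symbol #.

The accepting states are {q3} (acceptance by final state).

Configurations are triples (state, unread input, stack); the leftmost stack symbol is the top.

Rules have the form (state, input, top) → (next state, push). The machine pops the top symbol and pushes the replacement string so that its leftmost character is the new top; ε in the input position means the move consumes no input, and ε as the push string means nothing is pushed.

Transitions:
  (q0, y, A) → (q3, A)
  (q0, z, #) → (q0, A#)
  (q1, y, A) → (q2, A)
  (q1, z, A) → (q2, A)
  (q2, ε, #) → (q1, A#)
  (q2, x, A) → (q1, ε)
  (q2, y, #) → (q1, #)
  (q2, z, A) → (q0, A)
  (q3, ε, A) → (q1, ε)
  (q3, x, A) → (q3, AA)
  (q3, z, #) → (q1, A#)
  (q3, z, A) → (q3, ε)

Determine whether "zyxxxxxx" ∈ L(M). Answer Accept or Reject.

One accepting computation: (q0, zyxxxxxx, #) ⊢ (q0, yxxxxxx, A#) ⊢ (q3, xxxxxx, A#) ⊢ (q3, xxxxx, AA#) ⊢ (q3, xxxx, AAA#) ⊢ (q3, xxx, AAAA#) ⊢ (q3, xx, AAAAA#) ⊢ (q3, x, AAAAAA#) ⊢ (q3, ε, AAAAAAA#)
All input consumed and state q3 ∈ F.

Accept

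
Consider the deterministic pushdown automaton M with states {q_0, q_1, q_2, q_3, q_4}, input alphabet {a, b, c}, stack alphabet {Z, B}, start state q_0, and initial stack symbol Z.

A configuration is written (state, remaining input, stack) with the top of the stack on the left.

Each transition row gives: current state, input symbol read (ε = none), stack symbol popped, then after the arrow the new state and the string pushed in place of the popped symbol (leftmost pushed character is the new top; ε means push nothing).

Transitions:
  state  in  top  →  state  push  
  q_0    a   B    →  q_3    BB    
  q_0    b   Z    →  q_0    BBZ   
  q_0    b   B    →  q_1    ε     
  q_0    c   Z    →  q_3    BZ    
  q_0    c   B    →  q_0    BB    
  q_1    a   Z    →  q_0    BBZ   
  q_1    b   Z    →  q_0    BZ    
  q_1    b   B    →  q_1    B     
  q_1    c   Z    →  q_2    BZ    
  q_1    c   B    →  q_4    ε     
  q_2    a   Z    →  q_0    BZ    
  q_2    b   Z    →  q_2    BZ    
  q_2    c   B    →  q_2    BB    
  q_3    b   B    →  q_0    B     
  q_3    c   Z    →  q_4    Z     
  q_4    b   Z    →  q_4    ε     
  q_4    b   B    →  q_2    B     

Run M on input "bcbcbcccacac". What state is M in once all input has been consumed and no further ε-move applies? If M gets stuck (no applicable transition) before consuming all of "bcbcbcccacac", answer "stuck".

stuck

(q_0, bcbcbcccacac, Z)
  read b, top Z: go to q_0, push BBZ → (q_0, cbcbcccacac, BBZ)
  read c, top B: go to q_0, push BB → (q_0, bcbcccacac, BBBZ)
  read b, top B: go to q_1, push ε → (q_1, cbcccacac, BBZ)
  read c, top B: go to q_4, push ε → (q_4, bcccacac, BZ)
  read b, top B: go to q_2, push B → (q_2, cccacac, BZ)
  read c, top B: go to q_2, push BB → (q_2, ccacac, BBZ)
  read c, top B: go to q_2, push BB → (q_2, cacac, BBBZ)
  read c, top B: go to q_2, push BB → (q_2, acac, BBBBZ)
No transition for (q_2, a, top B); M blocks with input acac remaining.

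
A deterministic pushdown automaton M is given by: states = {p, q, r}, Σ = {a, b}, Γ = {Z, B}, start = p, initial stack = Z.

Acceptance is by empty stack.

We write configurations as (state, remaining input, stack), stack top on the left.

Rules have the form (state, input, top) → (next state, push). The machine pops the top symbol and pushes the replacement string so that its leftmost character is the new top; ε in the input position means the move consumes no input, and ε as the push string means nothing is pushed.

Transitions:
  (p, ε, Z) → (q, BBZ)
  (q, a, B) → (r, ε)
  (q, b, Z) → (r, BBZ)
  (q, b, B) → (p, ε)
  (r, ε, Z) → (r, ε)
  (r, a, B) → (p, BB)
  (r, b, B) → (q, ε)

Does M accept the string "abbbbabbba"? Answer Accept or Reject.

Accept

(p, abbbbabbba, Z)
  ε-move, top Z: go to q, push BBZ → (q, abbbbabbba, BBZ)
  read a, top B: go to r, push ε → (r, bbbbabbba, BZ)
  read b, top B: go to q, push ε → (q, bbbabbba, Z)
  read b, top Z: go to r, push BBZ → (r, bbabbba, BBZ)
  read b, top B: go to q, push ε → (q, babbba, BZ)
  read b, top B: go to p, push ε → (p, abbba, Z)
  ε-move, top Z: go to q, push BBZ → (q, abbba, BBZ)
  read a, top B: go to r, push ε → (r, bbba, BZ)
  read b, top B: go to q, push ε → (q, bba, Z)
  read b, top Z: go to r, push BBZ → (r, ba, BBZ)
  read b, top B: go to q, push ε → (q, a, BZ)
  read a, top B: go to r, push ε → (r, ε, Z)
  ε-move, top Z: go to r, push ε → (r, ε, ε)
All input consumed and the stack is empty.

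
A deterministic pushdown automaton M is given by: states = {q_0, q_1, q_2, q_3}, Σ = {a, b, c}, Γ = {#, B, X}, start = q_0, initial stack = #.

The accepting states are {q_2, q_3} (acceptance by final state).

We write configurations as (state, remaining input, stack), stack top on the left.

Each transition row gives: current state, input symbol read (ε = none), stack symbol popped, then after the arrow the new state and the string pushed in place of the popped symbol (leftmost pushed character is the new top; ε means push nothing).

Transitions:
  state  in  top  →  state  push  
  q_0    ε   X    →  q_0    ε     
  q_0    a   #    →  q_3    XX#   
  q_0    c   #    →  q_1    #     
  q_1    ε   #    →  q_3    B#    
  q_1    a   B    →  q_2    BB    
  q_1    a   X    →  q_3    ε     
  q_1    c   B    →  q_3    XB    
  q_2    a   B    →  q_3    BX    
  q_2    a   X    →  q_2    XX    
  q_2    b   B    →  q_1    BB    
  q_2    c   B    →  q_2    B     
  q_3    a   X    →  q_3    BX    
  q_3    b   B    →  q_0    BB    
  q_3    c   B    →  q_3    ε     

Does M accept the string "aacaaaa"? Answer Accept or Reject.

Reject

(q_0, aacaaaa, #) ⊢ (q_3, acaaaa, XX#) ⊢ (q_3, caaaa, BXX#) ⊢ (q_3, aaaa, XX#) ⊢ (q_3, aaa, BXX#)
No transition applies at (q_3, aaa, BXX#); input not fully consumed.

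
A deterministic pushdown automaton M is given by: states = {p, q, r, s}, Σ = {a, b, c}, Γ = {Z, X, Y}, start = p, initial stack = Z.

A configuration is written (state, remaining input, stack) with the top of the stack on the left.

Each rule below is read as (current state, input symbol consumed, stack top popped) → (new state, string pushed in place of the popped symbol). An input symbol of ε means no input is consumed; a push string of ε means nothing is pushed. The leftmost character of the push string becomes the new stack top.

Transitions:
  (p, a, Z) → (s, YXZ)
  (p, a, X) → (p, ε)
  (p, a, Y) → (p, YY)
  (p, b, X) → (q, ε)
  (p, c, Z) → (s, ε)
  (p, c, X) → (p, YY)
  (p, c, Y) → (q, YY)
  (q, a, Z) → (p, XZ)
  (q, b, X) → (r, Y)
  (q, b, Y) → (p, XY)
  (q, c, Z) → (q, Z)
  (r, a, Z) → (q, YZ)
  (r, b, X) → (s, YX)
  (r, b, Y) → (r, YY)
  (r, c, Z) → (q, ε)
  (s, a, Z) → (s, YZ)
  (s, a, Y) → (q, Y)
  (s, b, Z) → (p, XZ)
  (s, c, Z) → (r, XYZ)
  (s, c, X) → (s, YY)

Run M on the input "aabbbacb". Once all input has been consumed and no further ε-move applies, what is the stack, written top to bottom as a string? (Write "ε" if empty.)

(p, aabbbacb, Z) ⊢ (s, abbbacb, YXZ) ⊢ (q, bbbacb, YXZ) ⊢ (p, bbacb, XYXZ) ⊢ (q, bacb, YXZ) ⊢ (p, acb, XYXZ) ⊢ (p, cb, YXZ) ⊢ (q, b, YYXZ) ⊢ (p, ε, XYYXZ)
All input consumed in state p with stack XYYXZ.

XYYXZ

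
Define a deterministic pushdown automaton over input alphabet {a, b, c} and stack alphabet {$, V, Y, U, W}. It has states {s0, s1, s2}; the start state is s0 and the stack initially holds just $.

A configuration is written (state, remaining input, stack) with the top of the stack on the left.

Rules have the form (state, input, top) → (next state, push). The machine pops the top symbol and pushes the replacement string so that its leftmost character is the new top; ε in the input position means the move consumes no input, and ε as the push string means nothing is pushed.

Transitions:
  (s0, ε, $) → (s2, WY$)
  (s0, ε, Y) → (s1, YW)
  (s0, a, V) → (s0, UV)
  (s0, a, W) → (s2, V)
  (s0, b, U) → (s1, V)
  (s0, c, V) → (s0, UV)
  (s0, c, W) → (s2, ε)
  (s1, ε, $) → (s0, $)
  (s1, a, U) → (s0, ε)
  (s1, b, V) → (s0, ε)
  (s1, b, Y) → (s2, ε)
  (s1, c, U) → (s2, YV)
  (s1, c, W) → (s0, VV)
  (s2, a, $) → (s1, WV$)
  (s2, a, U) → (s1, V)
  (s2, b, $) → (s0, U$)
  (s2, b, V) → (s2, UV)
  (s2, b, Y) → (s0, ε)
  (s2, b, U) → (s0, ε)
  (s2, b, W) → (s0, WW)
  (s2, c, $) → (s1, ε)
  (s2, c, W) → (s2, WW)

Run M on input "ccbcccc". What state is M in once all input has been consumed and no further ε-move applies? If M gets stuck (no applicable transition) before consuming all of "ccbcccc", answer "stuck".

(s0, ccbcccc, $)
  ε-move, top $: go to s2, push WY$ → (s2, ccbcccc, WY$)
  read c, top W: go to s2, push WW → (s2, cbcccc, WWY$)
  read c, top W: go to s2, push WW → (s2, bcccc, WWWY$)
  read b, top W: go to s0, push WW → (s0, cccc, WWWWY$)
  read c, top W: go to s2, push ε → (s2, ccc, WWWY$)
  read c, top W: go to s2, push WW → (s2, cc, WWWWY$)
  read c, top W: go to s2, push WW → (s2, c, WWWWWY$)
  read c, top W: go to s2, push WW → (s2, ε, WWWWWWY$)
All input consumed; M is in state s2.

s2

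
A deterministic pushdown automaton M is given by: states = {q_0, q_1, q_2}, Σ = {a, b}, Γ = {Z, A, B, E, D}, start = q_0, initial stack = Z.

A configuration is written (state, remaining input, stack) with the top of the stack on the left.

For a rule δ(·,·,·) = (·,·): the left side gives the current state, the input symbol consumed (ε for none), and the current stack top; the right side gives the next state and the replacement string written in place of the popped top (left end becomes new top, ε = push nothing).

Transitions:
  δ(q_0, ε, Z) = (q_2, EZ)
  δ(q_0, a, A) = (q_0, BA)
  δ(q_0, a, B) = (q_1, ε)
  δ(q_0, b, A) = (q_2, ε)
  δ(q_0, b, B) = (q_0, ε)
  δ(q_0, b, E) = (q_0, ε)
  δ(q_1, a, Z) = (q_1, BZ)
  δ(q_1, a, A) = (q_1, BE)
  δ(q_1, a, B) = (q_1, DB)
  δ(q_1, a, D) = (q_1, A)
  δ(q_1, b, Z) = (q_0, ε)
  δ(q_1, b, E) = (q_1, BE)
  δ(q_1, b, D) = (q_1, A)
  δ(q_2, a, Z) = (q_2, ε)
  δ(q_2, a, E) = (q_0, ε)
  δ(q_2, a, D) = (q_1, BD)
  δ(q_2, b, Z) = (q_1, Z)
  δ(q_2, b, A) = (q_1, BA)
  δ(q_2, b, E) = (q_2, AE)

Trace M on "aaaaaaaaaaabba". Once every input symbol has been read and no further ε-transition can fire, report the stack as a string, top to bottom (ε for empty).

(q_0, aaaaaaaaaaabba, Z)
  ε-move, top Z: go to q_2, push EZ → (q_2, aaaaaaaaaaabba, EZ)
  read a, top E: go to q_0, push ε → (q_0, aaaaaaaaaabba, Z)
  ε-move, top Z: go to q_2, push EZ → (q_2, aaaaaaaaaabba, EZ)
  read a, top E: go to q_0, push ε → (q_0, aaaaaaaaabba, Z)
  ε-move, top Z: go to q_2, push EZ → (q_2, aaaaaaaaabba, EZ)
  read a, top E: go to q_0, push ε → (q_0, aaaaaaaabba, Z)
  ε-move, top Z: go to q_2, push EZ → (q_2, aaaaaaaabba, EZ)
  read a, top E: go to q_0, push ε → (q_0, aaaaaaabba, Z)
  ε-move, top Z: go to q_2, push EZ → (q_2, aaaaaaabba, EZ)
  read a, top E: go to q_0, push ε → (q_0, aaaaaabba, Z)
  ε-move, top Z: go to q_2, push EZ → (q_2, aaaaaabba, EZ)
  read a, top E: go to q_0, push ε → (q_0, aaaaabba, Z)
  ε-move, top Z: go to q_2, push EZ → (q_2, aaaaabba, EZ)
  read a, top E: go to q_0, push ε → (q_0, aaaabba, Z)
  ε-move, top Z: go to q_2, push EZ → (q_2, aaaabba, EZ)
  read a, top E: go to q_0, push ε → (q_0, aaabba, Z)
  ε-move, top Z: go to q_2, push EZ → (q_2, aaabba, EZ)
  read a, top E: go to q_0, push ε → (q_0, aabba, Z)
  ε-move, top Z: go to q_2, push EZ → (q_2, aabba, EZ)
  read a, top E: go to q_0, push ε → (q_0, abba, Z)
  ε-move, top Z: go to q_2, push EZ → (q_2, abba, EZ)
  read a, top E: go to q_0, push ε → (q_0, bba, Z)
  ε-move, top Z: go to q_2, push EZ → (q_2, bba, EZ)
  read b, top E: go to q_2, push AE → (q_2, ba, AEZ)
  read b, top A: go to q_1, push BA → (q_1, a, BAEZ)
  read a, top B: go to q_1, push DB → (q_1, ε, DBAEZ)
All input consumed in state q_1 with stack DBAEZ.

DBAEZ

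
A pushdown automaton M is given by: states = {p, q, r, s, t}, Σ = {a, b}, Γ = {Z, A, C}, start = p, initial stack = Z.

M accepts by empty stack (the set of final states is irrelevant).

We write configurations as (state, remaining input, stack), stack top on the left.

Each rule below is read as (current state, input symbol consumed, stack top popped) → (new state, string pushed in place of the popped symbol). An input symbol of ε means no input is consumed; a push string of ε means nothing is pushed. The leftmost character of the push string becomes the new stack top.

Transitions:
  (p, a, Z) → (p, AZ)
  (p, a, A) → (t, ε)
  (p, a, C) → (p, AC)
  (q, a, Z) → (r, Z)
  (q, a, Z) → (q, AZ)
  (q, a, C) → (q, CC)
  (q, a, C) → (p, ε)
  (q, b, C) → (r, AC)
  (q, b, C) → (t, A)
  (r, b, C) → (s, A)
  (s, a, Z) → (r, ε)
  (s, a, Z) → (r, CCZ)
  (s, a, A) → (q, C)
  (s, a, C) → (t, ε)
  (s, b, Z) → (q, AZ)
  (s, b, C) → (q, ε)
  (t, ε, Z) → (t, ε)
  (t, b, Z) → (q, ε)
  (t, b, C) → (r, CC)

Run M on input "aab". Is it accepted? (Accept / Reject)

One accepting computation: (p, aab, Z) ⊢ (p, ab, AZ) ⊢ (t, b, Z) ⊢ (q, ε, ε)
All input consumed and the stack is empty.

Accept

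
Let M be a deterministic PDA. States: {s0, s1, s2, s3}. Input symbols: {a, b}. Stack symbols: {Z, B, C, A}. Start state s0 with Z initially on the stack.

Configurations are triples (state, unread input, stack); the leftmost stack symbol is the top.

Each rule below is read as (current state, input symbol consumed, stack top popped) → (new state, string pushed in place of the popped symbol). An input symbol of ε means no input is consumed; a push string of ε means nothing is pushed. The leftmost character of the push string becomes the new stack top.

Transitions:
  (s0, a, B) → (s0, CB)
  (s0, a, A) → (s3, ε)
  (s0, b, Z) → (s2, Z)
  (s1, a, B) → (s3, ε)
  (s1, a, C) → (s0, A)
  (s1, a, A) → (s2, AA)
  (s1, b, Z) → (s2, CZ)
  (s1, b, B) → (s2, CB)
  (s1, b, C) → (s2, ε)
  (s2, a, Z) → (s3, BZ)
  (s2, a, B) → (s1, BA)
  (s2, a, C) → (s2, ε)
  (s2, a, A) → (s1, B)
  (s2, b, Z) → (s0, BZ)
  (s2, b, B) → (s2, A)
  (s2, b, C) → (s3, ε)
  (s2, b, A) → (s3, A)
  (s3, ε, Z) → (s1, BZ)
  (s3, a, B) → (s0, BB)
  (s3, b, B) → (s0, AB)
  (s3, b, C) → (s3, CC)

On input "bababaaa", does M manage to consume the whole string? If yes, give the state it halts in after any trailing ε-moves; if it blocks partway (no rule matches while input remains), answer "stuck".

s0

(s0, bababaaa, Z)
  read b, top Z: go to s2, push Z → (s2, ababaaa, Z)
  read a, top Z: go to s3, push BZ → (s3, babaaa, BZ)
  read b, top B: go to s0, push AB → (s0, abaaa, ABZ)
  read a, top A: go to s3, push ε → (s3, baaa, BZ)
  read b, top B: go to s0, push AB → (s0, aaa, ABZ)
  read a, top A: go to s3, push ε → (s3, aa, BZ)
  read a, top B: go to s0, push BB → (s0, a, BBZ)
  read a, top B: go to s0, push CB → (s0, ε, CBBZ)
All input consumed; M is in state s0.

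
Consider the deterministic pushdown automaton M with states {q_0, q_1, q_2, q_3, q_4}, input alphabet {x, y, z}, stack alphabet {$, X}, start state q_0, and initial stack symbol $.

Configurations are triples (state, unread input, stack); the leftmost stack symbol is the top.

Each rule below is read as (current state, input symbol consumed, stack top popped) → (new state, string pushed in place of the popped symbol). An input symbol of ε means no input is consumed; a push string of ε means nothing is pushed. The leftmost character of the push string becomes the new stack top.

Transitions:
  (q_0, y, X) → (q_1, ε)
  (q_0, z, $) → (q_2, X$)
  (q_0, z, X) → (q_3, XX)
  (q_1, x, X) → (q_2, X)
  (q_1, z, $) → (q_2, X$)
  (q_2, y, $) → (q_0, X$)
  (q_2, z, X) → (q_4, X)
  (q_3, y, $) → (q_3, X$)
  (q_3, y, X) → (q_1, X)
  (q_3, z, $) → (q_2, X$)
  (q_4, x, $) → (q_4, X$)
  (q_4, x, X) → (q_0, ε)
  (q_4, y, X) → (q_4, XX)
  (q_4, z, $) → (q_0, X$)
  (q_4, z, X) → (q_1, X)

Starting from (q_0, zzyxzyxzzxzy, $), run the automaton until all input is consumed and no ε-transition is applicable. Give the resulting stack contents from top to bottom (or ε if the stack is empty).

XXX$

(q_0, zzyxzyxzzxzy, $)
  read z, top $: go to q_2, push X$ → (q_2, zyxzyxzzxzy, X$)
  read z, top X: go to q_4, push X → (q_4, yxzyxzzxzy, X$)
  read y, top X: go to q_4, push XX → (q_4, xzyxzzxzy, XX$)
  read x, top X: go to q_0, push ε → (q_0, zyxzzxzy, X$)
  read z, top X: go to q_3, push XX → (q_3, yxzzxzy, XX$)
  read y, top X: go to q_1, push X → (q_1, xzzxzy, XX$)
  read x, top X: go to q_2, push X → (q_2, zzxzy, XX$)
  read z, top X: go to q_4, push X → (q_4, zxzy, XX$)
  read z, top X: go to q_1, push X → (q_1, xzy, XX$)
  read x, top X: go to q_2, push X → (q_2, zy, XX$)
  read z, top X: go to q_4, push X → (q_4, y, XX$)
  read y, top X: go to q_4, push XX → (q_4, ε, XXX$)
All input consumed in state q_4 with stack XXX$.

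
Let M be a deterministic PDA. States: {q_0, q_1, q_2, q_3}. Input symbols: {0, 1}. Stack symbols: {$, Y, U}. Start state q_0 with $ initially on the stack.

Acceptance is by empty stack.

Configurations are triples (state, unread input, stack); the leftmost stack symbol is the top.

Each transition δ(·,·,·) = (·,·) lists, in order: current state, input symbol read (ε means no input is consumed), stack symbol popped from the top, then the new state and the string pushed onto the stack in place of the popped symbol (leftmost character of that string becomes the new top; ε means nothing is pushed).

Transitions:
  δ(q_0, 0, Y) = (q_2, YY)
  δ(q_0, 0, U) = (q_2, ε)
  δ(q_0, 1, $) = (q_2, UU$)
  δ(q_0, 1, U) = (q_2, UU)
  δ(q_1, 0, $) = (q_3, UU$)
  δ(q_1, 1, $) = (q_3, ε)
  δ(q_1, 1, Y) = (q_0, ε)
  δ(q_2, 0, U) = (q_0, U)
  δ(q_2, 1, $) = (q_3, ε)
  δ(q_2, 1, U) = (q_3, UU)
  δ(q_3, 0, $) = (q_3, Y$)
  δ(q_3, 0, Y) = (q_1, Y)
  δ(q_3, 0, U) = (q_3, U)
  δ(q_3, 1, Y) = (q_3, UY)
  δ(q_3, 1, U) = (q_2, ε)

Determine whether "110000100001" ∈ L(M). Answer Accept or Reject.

Accept

(q_0, 110000100001, $) ⊢ (q_2, 10000100001, UU$) ⊢ (q_3, 0000100001, UUU$) ⊢ (q_3, 000100001, UUU$) ⊢ (q_3, 00100001, UUU$) ⊢ (q_3, 0100001, UUU$) ⊢ (q_3, 100001, UUU$) ⊢ (q_2, 00001, UU$) ⊢ (q_0, 0001, UU$) ⊢ (q_2, 001, U$) ⊢ (q_0, 01, U$) ⊢ (q_2, 1, $) ⊢ (q_3, ε, ε)
All input consumed and the stack is empty.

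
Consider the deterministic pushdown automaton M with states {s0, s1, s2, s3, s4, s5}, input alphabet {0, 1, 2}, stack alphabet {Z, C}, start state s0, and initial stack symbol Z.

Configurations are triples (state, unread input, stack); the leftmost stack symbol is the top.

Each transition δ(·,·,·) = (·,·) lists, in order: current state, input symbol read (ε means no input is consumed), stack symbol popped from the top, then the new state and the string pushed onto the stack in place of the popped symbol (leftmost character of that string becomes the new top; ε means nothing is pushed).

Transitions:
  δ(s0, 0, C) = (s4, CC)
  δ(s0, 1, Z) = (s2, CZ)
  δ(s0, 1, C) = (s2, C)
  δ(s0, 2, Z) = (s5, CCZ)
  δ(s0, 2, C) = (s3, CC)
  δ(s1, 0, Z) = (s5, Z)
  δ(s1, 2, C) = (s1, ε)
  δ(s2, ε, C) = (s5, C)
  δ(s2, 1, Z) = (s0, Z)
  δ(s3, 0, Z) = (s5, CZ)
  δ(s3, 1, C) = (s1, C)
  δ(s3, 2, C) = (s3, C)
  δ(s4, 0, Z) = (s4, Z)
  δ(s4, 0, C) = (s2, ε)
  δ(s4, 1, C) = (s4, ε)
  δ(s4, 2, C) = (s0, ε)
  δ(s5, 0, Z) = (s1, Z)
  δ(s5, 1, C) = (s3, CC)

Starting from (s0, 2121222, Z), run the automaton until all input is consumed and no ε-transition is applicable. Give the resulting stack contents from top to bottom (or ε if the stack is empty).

Z

(s0, 2121222, Z)
  read 2, top Z: go to s5, push CCZ → (s5, 121222, CCZ)
  read 1, top C: go to s3, push CC → (s3, 21222, CCCZ)
  read 2, top C: go to s3, push C → (s3, 1222, CCCZ)
  read 1, top C: go to s1, push C → (s1, 222, CCCZ)
  read 2, top C: go to s1, push ε → (s1, 22, CCZ)
  read 2, top C: go to s1, push ε → (s1, 2, CZ)
  read 2, top C: go to s1, push ε → (s1, ε, Z)
All input consumed in state s1 with stack Z.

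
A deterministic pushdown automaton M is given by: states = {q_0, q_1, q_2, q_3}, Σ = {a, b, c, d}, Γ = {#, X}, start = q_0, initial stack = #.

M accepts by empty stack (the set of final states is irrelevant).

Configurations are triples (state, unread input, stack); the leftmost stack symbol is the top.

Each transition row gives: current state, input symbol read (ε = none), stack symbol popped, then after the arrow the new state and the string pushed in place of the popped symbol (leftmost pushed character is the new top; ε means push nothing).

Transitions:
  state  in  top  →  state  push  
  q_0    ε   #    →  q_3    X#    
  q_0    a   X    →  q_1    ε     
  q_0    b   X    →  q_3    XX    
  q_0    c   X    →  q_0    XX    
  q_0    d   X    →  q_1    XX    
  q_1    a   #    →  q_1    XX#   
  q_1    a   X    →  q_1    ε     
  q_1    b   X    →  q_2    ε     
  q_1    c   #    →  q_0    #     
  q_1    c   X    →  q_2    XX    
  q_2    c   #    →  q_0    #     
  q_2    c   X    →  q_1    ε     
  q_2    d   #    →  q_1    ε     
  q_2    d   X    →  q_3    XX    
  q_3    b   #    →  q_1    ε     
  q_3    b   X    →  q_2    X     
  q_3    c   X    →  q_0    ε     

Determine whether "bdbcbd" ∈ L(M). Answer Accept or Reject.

(q_0, bdbcbd, #)
  ε-move, top #: go to q_3, push X# → (q_3, bdbcbd, X#)
  read b, top X: go to q_2, push X → (q_2, dbcbd, X#)
  read d, top X: go to q_3, push XX → (q_3, bcbd, XX#)
  read b, top X: go to q_2, push X → (q_2, cbd, XX#)
  read c, top X: go to q_1, push ε → (q_1, bd, X#)
  read b, top X: go to q_2, push ε → (q_2, d, #)
  read d, top #: go to q_1, push ε → (q_1, ε, ε)
All input consumed and the stack is empty.

Accept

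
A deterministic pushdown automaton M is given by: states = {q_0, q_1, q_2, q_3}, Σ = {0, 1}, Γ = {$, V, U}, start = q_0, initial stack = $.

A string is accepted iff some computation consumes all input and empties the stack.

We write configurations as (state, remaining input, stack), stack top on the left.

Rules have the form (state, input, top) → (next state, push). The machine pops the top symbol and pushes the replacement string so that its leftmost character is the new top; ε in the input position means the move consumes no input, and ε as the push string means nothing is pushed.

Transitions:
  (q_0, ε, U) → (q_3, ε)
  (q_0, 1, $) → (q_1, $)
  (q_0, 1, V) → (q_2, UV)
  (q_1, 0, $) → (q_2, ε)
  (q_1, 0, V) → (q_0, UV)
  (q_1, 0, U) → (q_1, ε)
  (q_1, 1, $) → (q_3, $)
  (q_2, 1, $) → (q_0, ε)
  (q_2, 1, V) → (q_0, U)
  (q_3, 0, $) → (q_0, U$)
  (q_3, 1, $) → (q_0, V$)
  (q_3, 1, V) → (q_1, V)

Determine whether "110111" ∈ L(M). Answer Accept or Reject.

(q_0, 110111, $) ⊢ (q_1, 10111, $) ⊢ (q_3, 0111, $) ⊢ (q_0, 111, U$) ⊢ (q_3, 111, $) ⊢ (q_0, 11, V$) ⊢ (q_2, 1, UV$)
No transition applies at (q_2, 1, UV$); input not fully consumed.

Reject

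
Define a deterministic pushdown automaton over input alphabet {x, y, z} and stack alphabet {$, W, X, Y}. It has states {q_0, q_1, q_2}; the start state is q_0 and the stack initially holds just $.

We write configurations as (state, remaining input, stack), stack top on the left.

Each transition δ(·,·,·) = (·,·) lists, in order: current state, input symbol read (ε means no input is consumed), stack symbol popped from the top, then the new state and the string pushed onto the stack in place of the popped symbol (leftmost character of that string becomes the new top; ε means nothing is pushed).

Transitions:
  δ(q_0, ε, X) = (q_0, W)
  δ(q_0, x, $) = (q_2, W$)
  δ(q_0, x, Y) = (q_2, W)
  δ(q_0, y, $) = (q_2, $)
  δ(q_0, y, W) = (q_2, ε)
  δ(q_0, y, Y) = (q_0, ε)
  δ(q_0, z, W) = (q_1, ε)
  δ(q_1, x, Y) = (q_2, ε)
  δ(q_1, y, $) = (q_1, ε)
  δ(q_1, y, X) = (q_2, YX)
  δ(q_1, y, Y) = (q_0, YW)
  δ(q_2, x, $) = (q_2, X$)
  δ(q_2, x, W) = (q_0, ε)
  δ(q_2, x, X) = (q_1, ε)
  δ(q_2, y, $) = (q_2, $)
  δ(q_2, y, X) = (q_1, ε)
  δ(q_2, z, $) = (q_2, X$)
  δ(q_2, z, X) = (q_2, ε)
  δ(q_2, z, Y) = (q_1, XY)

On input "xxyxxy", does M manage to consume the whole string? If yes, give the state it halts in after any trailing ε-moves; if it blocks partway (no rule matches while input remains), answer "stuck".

q_1

(q_0, xxyxxy, $) ⊢ (q_2, xyxxy, W$) ⊢ (q_0, yxxy, $) ⊢ (q_2, xxy, $) ⊢ (q_2, xy, X$) ⊢ (q_1, y, $) ⊢ (q_1, ε, ε)
All input consumed; M is in state q_1.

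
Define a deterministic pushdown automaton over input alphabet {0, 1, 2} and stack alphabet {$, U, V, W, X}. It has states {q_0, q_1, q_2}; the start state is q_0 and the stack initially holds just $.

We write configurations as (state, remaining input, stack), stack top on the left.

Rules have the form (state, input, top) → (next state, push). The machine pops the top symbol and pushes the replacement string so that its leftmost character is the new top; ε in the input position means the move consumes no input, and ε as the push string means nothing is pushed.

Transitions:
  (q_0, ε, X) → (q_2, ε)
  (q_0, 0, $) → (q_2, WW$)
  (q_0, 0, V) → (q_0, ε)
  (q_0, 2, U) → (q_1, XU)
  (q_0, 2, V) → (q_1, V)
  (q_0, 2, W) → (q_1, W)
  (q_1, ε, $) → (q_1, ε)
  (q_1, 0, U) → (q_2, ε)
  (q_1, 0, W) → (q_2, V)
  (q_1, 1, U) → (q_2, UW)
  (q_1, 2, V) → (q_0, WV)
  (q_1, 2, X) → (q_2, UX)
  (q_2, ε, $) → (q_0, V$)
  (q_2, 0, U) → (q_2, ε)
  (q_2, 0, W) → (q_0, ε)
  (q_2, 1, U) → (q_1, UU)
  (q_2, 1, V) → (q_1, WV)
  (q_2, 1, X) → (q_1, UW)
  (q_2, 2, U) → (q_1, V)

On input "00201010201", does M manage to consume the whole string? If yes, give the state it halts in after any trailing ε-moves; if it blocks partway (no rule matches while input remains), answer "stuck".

(q_0, 00201010201, $)
  read 0, top $: go to q_2, push WW$ → (q_2, 0201010201, WW$)
  read 0, top W: go to q_0, push ε → (q_0, 201010201, W$)
  read 2, top W: go to q_1, push W → (q_1, 01010201, W$)
  read 0, top W: go to q_2, push V → (q_2, 1010201, V$)
  read 1, top V: go to q_1, push WV → (q_1, 010201, WV$)
  read 0, top W: go to q_2, push V → (q_2, 10201, VV$)
  read 1, top V: go to q_1, push WV → (q_1, 0201, WVV$)
  read 0, top W: go to q_2, push V → (q_2, 201, VVV$)
No transition for (q_2, 2, top V); M blocks with input 201 remaining.

stuck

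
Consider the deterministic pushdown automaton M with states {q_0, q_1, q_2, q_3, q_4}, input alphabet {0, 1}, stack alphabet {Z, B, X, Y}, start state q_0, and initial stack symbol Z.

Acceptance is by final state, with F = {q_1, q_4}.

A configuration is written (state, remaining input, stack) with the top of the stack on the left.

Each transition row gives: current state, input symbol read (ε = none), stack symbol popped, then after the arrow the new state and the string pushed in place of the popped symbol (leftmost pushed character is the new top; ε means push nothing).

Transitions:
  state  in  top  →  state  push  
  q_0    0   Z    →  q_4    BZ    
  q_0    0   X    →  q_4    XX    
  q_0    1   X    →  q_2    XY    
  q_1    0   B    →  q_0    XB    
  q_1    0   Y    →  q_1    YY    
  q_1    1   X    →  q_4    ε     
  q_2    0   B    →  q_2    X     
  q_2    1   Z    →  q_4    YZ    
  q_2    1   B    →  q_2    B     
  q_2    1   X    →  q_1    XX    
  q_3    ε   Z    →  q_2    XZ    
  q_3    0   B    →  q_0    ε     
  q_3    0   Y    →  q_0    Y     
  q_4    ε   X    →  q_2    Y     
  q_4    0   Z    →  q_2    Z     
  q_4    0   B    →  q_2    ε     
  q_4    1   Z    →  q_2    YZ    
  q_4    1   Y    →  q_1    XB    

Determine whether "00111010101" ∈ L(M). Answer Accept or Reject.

(q_0, 00111010101, Z)
  read 0, top Z: go to q_4, push BZ → (q_4, 0111010101, BZ)
  read 0, top B: go to q_2, push ε → (q_2, 111010101, Z)
  read 1, top Z: go to q_4, push YZ → (q_4, 11010101, YZ)
  read 1, top Y: go to q_1, push XB → (q_1, 1010101, XBZ)
  read 1, top X: go to q_4, push ε → (q_4, 010101, BZ)
  read 0, top B: go to q_2, push ε → (q_2, 10101, Z)
  read 1, top Z: go to q_4, push YZ → (q_4, 0101, YZ)
No transition applies at (q_4, 0101, YZ); input not fully consumed.

Reject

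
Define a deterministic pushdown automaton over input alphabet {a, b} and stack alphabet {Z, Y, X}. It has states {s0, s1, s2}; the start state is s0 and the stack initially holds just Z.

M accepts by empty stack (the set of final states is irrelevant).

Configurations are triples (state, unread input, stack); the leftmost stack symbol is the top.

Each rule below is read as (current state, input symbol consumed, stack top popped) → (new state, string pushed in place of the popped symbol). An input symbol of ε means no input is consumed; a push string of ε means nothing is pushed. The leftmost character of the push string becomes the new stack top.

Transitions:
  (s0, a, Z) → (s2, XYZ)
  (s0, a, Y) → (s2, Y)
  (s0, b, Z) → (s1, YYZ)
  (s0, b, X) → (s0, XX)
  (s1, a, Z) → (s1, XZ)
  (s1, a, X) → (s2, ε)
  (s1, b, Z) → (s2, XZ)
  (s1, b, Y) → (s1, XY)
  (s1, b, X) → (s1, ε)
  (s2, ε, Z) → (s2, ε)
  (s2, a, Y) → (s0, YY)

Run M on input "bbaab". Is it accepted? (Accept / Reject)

(s0, bbaab, Z) ⊢ (s1, baab, YYZ) ⊢ (s1, aab, XYYZ) ⊢ (s2, ab, YYZ) ⊢ (s0, b, YYYZ)
No transition applies at (s0, b, YYYZ); input not fully consumed.

Reject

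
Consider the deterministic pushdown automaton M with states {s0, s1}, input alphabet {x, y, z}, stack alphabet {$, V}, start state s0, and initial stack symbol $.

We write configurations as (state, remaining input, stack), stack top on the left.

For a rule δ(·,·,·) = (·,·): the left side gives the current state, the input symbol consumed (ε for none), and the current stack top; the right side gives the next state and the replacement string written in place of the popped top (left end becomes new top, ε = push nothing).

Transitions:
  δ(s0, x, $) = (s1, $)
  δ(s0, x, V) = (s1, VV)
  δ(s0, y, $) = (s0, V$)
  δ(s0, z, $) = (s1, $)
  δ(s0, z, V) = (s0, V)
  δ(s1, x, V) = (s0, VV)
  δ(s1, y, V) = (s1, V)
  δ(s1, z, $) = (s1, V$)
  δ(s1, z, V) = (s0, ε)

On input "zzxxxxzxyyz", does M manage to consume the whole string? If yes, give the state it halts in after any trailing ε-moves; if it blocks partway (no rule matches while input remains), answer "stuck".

(s0, zzxxxxzxyyz, $)
  read z, top $: go to s1, push $ → (s1, zxxxxzxyyz, $)
  read z, top $: go to s1, push V$ → (s1, xxxxzxyyz, V$)
  read x, top V: go to s0, push VV → (s0, xxxzxyyz, VV$)
  read x, top V: go to s1, push VV → (s1, xxzxyyz, VVV$)
  read x, top V: go to s0, push VV → (s0, xzxyyz, VVVV$)
  read x, top V: go to s1, push VV → (s1, zxyyz, VVVVV$)
  read z, top V: go to s0, push ε → (s0, xyyz, VVVV$)
  read x, top V: go to s1, push VV → (s1, yyz, VVVVV$)
  read y, top V: go to s1, push V → (s1, yz, VVVVV$)
  read y, top V: go to s1, push V → (s1, z, VVVVV$)
  read z, top V: go to s0, push ε → (s0, ε, VVVV$)
All input consumed; M is in state s0.

s0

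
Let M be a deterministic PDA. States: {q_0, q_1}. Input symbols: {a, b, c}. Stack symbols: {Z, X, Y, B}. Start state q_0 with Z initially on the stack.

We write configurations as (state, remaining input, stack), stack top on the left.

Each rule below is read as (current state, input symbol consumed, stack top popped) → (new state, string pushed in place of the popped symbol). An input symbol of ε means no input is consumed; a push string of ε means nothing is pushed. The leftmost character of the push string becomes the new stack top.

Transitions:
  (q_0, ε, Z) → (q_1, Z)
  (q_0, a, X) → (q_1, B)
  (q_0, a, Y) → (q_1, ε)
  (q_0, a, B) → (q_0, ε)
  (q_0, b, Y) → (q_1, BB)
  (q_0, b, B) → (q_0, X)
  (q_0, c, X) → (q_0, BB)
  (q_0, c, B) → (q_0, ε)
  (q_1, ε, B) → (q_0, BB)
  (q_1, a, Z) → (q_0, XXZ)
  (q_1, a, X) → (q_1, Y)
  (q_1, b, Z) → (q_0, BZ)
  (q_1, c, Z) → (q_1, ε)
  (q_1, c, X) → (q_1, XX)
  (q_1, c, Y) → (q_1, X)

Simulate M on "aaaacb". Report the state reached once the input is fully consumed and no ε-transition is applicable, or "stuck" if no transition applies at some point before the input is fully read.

(q_0, aaaacb, Z) ⊢ (q_1, aaaacb, Z) ⊢ (q_0, aaacb, XXZ) ⊢ (q_1, aacb, BXZ) ⊢ (q_0, aacb, BBXZ) ⊢ (q_0, acb, BXZ) ⊢ (q_0, cb, XZ) ⊢ (q_0, b, BBZ) ⊢ (q_0, ε, XBZ)
All input consumed; M is in state q_0.

q_0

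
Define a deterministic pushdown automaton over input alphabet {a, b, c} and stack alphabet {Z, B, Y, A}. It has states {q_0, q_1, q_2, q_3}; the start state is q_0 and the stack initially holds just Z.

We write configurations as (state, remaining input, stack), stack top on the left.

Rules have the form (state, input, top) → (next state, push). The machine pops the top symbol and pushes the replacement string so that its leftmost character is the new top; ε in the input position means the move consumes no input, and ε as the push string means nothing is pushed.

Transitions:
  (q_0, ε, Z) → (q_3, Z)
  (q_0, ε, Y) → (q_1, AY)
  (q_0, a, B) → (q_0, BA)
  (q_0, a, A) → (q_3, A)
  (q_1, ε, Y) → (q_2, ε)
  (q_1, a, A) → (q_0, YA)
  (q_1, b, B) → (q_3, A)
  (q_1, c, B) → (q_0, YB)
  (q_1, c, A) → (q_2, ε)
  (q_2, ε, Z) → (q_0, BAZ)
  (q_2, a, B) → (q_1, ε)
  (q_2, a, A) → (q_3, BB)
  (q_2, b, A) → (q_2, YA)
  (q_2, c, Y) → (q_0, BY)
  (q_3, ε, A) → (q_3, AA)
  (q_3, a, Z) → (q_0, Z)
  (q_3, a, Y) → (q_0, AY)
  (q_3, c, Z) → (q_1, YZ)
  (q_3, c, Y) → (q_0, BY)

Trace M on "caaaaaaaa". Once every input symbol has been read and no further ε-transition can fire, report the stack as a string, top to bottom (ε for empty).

(q_0, caaaaaaaa, Z) ⊢ (q_3, caaaaaaaa, Z) ⊢ (q_1, aaaaaaaa, YZ) ⊢ (q_2, aaaaaaaa, Z) ⊢ (q_0, aaaaaaaa, BAZ) ⊢ (q_0, aaaaaaa, BAAZ) ⊢ (q_0, aaaaaa, BAAAZ) ⊢ (q_0, aaaaa, BAAAAZ) ⊢ (q_0, aaaa, BAAAAAZ) ⊢ (q_0, aaa, BAAAAAAZ) ⊢ (q_0, aa, BAAAAAAAZ) ⊢ (q_0, a, BAAAAAAAAZ) ⊢ (q_0, ε, BAAAAAAAAAZ)
All input consumed in state q_0 with stack BAAAAAAAAAZ.

BAAAAAAAAAZ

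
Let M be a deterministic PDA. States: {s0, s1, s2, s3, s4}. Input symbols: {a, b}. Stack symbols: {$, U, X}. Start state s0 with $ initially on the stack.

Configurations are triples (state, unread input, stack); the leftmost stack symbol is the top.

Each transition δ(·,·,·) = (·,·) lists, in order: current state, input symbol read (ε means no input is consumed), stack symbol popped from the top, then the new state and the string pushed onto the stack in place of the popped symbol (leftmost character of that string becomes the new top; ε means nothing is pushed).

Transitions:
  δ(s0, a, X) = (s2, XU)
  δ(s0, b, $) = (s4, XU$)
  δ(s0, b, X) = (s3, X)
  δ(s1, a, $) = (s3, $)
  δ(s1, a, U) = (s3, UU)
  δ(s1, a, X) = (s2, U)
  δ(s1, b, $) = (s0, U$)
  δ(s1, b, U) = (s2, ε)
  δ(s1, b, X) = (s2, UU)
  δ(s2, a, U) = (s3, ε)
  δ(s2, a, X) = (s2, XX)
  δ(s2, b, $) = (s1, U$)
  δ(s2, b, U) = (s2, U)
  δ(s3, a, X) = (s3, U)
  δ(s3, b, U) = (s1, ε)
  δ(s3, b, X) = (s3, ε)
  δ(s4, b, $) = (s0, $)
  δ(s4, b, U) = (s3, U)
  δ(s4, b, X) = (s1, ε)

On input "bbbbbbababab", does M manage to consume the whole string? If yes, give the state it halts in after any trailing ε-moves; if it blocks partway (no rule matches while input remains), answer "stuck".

s1

(s0, bbbbbbababab, $) ⊢ (s4, bbbbbababab, XU$) ⊢ (s1, bbbbababab, U$) ⊢ (s2, bbbababab, $) ⊢ (s1, bbababab, U$) ⊢ (s2, bababab, $) ⊢ (s1, ababab, U$) ⊢ (s3, babab, UU$) ⊢ (s1, abab, U$) ⊢ (s3, bab, UU$) ⊢ (s1, ab, U$) ⊢ (s3, b, UU$) ⊢ (s1, ε, U$)
All input consumed; M is in state s1.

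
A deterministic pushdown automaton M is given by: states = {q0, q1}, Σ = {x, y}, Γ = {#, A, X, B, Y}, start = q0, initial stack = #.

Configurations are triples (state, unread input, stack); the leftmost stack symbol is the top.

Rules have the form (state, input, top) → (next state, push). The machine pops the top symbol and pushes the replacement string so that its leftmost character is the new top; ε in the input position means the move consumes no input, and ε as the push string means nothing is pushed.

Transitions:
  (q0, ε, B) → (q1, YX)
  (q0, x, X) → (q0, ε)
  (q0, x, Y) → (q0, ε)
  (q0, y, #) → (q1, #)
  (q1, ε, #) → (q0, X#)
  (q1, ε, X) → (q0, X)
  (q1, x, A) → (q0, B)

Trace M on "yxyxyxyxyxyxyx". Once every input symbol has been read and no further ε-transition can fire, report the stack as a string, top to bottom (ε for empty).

(q0, yxyxyxyxyxyxyx, #) ⊢ (q1, xyxyxyxyxyxyx, #) ⊢ (q0, xyxyxyxyxyxyx, X#) ⊢ (q0, yxyxyxyxyxyx, #) ⊢ (q1, xyxyxyxyxyx, #) ⊢ (q0, xyxyxyxyxyx, X#) ⊢ (q0, yxyxyxyxyx, #) ⊢ (q1, xyxyxyxyx, #) ⊢ (q0, xyxyxyxyx, X#) ⊢ (q0, yxyxyxyx, #) ⊢ (q1, xyxyxyx, #) ⊢ (q0, xyxyxyx, X#) ⊢ (q0, yxyxyx, #) ⊢ (q1, xyxyx, #) ⊢ (q0, xyxyx, X#) ⊢ (q0, yxyx, #) ⊢ (q1, xyx, #) ⊢ (q0, xyx, X#) ⊢ (q0, yx, #) ⊢ (q1, x, #) ⊢ (q0, x, X#) ⊢ (q0, ε, #)
All input consumed in state q0 with stack #.

#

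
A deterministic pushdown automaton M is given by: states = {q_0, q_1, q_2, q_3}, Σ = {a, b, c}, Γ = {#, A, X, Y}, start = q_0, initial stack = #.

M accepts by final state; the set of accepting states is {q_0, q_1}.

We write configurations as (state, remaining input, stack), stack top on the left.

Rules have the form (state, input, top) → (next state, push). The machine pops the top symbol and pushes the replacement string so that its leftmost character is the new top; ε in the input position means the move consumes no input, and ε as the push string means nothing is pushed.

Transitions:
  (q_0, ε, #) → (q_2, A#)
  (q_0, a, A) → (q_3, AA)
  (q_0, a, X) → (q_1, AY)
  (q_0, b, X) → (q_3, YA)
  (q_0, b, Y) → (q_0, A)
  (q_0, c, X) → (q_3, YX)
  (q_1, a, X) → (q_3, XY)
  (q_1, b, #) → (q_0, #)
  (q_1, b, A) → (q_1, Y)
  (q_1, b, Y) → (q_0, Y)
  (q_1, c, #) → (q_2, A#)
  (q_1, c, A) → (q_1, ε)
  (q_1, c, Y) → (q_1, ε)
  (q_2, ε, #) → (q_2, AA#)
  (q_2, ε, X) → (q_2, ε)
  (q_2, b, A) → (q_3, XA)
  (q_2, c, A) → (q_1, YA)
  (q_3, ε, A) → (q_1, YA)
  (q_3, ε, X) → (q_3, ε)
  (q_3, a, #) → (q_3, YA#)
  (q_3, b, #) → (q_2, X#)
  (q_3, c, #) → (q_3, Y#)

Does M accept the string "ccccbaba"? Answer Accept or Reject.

Reject

(q_0, ccccbaba, #)
  ε-move, top #: go to q_2, push A# → (q_2, ccccbaba, A#)
  read c, top A: go to q_1, push YA → (q_1, cccbaba, YA#)
  read c, top Y: go to q_1, push ε → (q_1, ccbaba, A#)
  read c, top A: go to q_1, push ε → (q_1, cbaba, #)
  read c, top #: go to q_2, push A# → (q_2, baba, A#)
  read b, top A: go to q_3, push XA → (q_3, aba, XA#)
  ε-move, top X: go to q_3, push ε → (q_3, aba, A#)
  ε-move, top A: go to q_1, push YA → (q_1, aba, YA#)
No transition applies at (q_1, aba, YA#); input not fully consumed.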